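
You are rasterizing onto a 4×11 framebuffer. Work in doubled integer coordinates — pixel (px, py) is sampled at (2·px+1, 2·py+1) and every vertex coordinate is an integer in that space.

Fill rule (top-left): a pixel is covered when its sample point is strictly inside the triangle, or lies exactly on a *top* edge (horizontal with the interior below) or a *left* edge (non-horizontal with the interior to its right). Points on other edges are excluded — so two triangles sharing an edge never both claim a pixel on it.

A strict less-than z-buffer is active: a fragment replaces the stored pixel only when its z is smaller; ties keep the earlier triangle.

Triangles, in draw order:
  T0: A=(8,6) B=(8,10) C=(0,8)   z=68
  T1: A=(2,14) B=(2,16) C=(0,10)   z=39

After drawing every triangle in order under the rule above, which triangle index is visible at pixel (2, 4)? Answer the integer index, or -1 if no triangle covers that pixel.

T0:
  2·area = 32
  edge (8, 6)→(8, 10): d=(0,4) right/bottom  bias=-1
  edge (8, 10)→(0, 8): d=(-8,-2) top-left  bias=+0
  edge (0, 8)→(8, 6): d=(8,-2) top-left  bias=+0
    (2,3)@(5, 7): e=[12,18,2] → X
    (3,3)@(7, 7): e=[4,22,6] → X
    (2,4)@(5, 9): e=[12,2,18] → X
    (2,5)@(5, 11): e=[12,-14,34] → .
    (3,5)@(7, 11): e=[4,-10,38] → .
  covered (4 px):
    . . . .
    . . . .
    . . . .
    . . X X
    . . X X
    . . . .
    . . . .
    . . . .
    . . . .
    . . . .
    . . . .
T1:
  2·area = 4
  edge (2, 14)→(2, 16): d=(0,2) right/bottom  bias=-1
  edge (2, 16)→(0, 10): d=(-2,-6) top-left  bias=+0
  edge (0, 10)→(2, 14): d=(2,4) right/bottom  bias=-1
    (0,6)@(1, 13): e=[2,0,2] → X  [on edge]
    (1,6)@(3, 13): e=[-2,12,-6] → .
    (0,7)@(1, 15): e=[2,-4,6] → .
    (1,9)@(3, 19): e=[-2,0,6] → .  [on edge]
  covered (1 px):
    . . . .
    . . . .
    . . . .
    . . . .
    . . . .
    . . . .
    X . . .
    . . . .
    . . . .
    . . . .
    . . . .

Z-buffer (winner per pixel, '.' = empty):
  . . . .
  . . . .
  . . . .
  . . 0 0
  . . 0 0
  . . . .
  1 . . .
  . . . .
  . . . .
  . . . .
  . . . .

Answer: 0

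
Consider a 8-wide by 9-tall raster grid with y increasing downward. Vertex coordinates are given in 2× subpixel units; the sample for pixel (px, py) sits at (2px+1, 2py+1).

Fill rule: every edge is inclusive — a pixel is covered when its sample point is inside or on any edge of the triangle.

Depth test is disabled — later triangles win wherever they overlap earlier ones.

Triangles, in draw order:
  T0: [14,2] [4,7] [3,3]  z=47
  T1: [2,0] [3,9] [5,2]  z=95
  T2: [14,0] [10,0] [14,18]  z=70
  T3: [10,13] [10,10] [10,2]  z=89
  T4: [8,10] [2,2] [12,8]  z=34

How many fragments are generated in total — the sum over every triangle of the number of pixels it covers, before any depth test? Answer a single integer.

T0:
  2·area = 45
  edge (14, 2)→(4, 7): d=(-10,5) inclusive
  edge (4, 7)→(3, 3): d=(-1,-4) inclusive
  edge (3, 3)→(14, 2): d=(11,-1) inclusive
    (1,1)@(3, 3): e=[45,0,0] → #  [on edge]
    (2,1)@(5, 3): e=[35,8,2] → #
    (3,1)@(7, 3): e=[25,16,4] → #
    (4,1)@(9, 3): e=[15,24,6] → #
    (5,1)@(11, 3): e=[5,32,8] → #
    (6,1)@(13, 3): e=[-5,40,10] → ·
    (1,2)@(3, 5): e=[25,-2,22] → ·
    (2,2)@(5, 5): e=[15,6,24] → #
    (4,2)@(9, 5): e=[-5,22,28] → ·
    (5,2)@(11, 5): e=[-15,30,30] → ·
    (2,3)@(5, 7): e=[-5,4,46] → ·
    (3,3)@(7, 7): e=[-15,12,48] → ·
    (2,5)@(5, 11): e=[-45,0,90] → ·  [on edge]
  covered (7 px):
    · · · · · · · ·
    · # # # # # · ·
    · · # # · · · ·
    · · · · · · · ·
    · · · · · · · ·
    · · · · · · · ·
    · · · · · · · ·
    · · · · · · · ·
    · · · · · · · ·
T1:
  2·area = 25  (B↔C swapped to make it positive)
  edge (2, 0)→(5, 2): d=(3,2) inclusive
  edge (5, 2)→(3, 9): d=(-2,7) inclusive
  edge (3, 9)→(2, 0): d=(-1,-9) inclusive
    (1,0)@(3, 1): e=[1,16,8] → #
    (2,0)@(5, 1): e=[-3,2,26] → ·
    (1,1)@(3, 3): e=[7,12,6] → #
    (2,1)@(5, 3): e=[3,-2,24] → ·
    (1,2)@(3, 5): e=[13,8,4] → #
    (2,2)@(5, 5): e=[9,-6,22] → ·
    (1,3)@(3, 7): e=[19,4,2] → #
    (2,3)@(5, 7): e=[15,-10,20] → ·
    (1,4)@(3, 9): e=[25,0,0] → #  [on edge]
    (2,4)@(5, 9): e=[21,-14,18] → ·
    (1,5)@(3, 11): e=[31,-4,-2] → ·
  covered (5 px):
    · # · · · · · ·
    · # · · · · · ·
    · # · · · · · ·
    · # · · · · · ·
    · # · · · · · ·
    · · · · · · · ·
    · · · · · · · ·
    · · · · · · · ·
    · · · · · · · ·
T2:
  2·area = 72  (B↔C swapped to make it positive)
  edge (14, 0)→(14, 18): d=(0,18) inclusive
  edge (14, 18)→(10, 0): d=(-4,-18) inclusive
  edge (10, 0)→(14, 0): d=(4,0) inclusive
    (5,0)@(11, 1): e=[54,14,4] → #
    (6,0)@(13, 1): e=[18,50,4] → #
    (7,0)@(15, 1): e=[-18,86,4] → ·
    (5,1)@(11, 3): e=[54,6,12] → #
    (7,1)@(15, 3): e=[-18,78,12] → ·
    (5,2)@(11, 5): e=[54,-2,20] → ·
    (6,2)@(13, 5): e=[18,34,20] → #
    (7,2)@(15, 5): e=[-18,70,20] → ·
    (6,3)@(13, 7): e=[18,26,28] → #
    (7,3)@(15, 7): e=[-18,62,28] → ·
    (6,4)@(13, 9): e=[18,18,36] → #
    (7,4)@(15, 9): e=[-18,54,36] → ·
  covered (9 px):
    · · · · · # # ·
    · · · · · # # ·
    · · · · · · # ·
    · · · · · · # ·
    · · · · · · # ·
    · · · · · · # ·
    · · · · · · # ·
    · · · · · · · ·
    · · · · · · · ·
T3:
  degenerate (2·area = 0) — covers nothing
T4:
  2·area = 44
  edge (8, 10)→(2, 2): d=(-6,-8) inclusive
  edge (2, 2)→(12, 8): d=(10,6) inclusive
  edge (12, 8)→(8, 10): d=(-4,2) inclusive
    (1,1)@(3, 3): e=[2,4,38] → #
    (2,1)@(5, 3): e=[18,-8,34] → ·
    (1,2)@(3, 5): e=[-10,24,30] → ·
    (2,2)@(5, 5): e=[6,12,26] → #
    (3,2)@(7, 5): e=[22,0,22] → #  [on edge]
    (4,2)@(9, 5): e=[38,-12,18] → ·
    (2,3)@(5, 7): e=[-6,32,18] → ·
    (3,3)@(7, 7): e=[10,20,14] → #
    (4,3)@(9, 7): e=[26,8,10] → #
    (5,3)@(11, 7): e=[42,-4,6] → ·
    (3,4)@(7, 9): e=[-2,40,6] → ·
    (4,4)@(9, 9): e=[14,28,2] → #
  covered (6 px):
    · · · · · · · ·
    · # · · · · · ·
    · · # # · · · ·
    · · · # # · · ·
    · · · · # · · ·
    · · · · · · · ·
    · · · · · · · ·
    · · · · · · · ·
    · · · · · · · ·

Result: 27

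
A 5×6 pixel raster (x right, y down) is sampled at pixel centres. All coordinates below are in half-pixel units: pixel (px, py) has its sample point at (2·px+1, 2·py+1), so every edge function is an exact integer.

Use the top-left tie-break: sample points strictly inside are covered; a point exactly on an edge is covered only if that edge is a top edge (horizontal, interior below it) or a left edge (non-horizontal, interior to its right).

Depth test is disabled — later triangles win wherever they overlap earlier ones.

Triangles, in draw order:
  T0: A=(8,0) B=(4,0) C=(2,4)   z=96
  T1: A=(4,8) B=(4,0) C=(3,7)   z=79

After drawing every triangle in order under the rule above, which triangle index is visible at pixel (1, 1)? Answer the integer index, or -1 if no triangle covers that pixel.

T0:
  2·area = 16  (B↔C swapped to make it positive)
  edge (8, 0)→(2, 4): d=(-6,4) right/bottom  bias=-1
  edge (2, 4)→(4, 0): d=(2,-4) top-left  bias=+0
  edge (4, 0)→(8, 0): d=(4,0) top-left  bias=+0
    (2,0)@(5, 1): e=[6,6,4] → #
    (3,0)@(7, 1): e=[-2,14,4] → ·
    (1,1)@(3, 3): e=[2,2,12] → #
    (2,1)@(5, 3): e=[-6,10,12] → ·
    (1,2)@(3, 5): e=[-10,6,20] → ·
  covered (2 px):
    · · # · ·
    · # · · ·
    · · · · ·
    · · · · ·
    · · · · ·
    · · · · ·
T1:
  2·area = 8  (B↔C swapped to make it positive)
  edge (4, 8)→(3, 7): d=(-1,-1) top-left  bias=+0
  edge (3, 7)→(4, 0): d=(1,-7) top-left  bias=+0
  edge (4, 0)→(4, 8): d=(0,8) right/bottom  bias=-1
    (0,2)@(1, 5): e=[0,-16,24] → ·  [on edge]
    (1,3)@(3, 7): e=[0,0,8] → #  [on edge]
    (2,3)@(5, 7): e=[2,14,-8] → ·
    (1,4)@(3, 9): e=[-2,2,8] → ·
    (2,4)@(5, 9): e=[0,16,-8] → ·  [on edge]
    (3,5)@(7, 11): e=[0,32,-24] → ·  [on edge]
  covered (1 px):
    · · · · ·
    · · · · ·
    · · · · ·
    · # · · ·
    · · · · ·
    · · · · ·

Z-buffer (winner per pixel, '.' = empty):
  . . 0 . .
  . 0 . . .
  . . . . .
  . 1 . . .
  . . . . .
  . . . . .

Result: 0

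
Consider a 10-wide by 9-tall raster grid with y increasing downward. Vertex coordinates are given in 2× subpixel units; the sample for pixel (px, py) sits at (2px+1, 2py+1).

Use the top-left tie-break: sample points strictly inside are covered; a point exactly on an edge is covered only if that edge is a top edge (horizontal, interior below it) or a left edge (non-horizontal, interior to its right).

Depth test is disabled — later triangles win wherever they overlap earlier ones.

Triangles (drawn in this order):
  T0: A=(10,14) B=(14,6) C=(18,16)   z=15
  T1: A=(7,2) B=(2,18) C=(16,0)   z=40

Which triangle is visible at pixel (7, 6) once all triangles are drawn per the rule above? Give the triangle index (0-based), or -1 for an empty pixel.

T0:
  2·area = 72
  edge (10, 14)→(14, 6): d=(4,-8) top-left  bias=+0
  edge (14, 6)→(18, 16): d=(4,10) right/bottom  bias=-1
  edge (18, 16)→(10, 14): d=(-8,-2) top-left  bias=+0
    (6,4)@(13, 9): e=[4,22,46] → X
    (7,4)@(15, 9): e=[20,2,50] → X
    (8,4)@(17, 9): e=[36,-18,54] → .
    (6,5)@(13, 11): e=[12,30,30] → X
    (8,5)@(17, 11): e=[44,-10,38] → .
    (5,6)@(11, 13): e=[4,58,10] → X
    (8,6)@(17, 13): e=[52,-2,22] → .
    (5,7)@(11, 15): e=[12,66,-6] → .
    (6,7)@(13, 15): e=[28,46,-2] → .
    (7,7)@(15, 15): e=[44,26,2] → X
    (8,7)@(17, 15): e=[60,6,6] → X
    (9,7)@(19, 15): e=[76,-14,10] → .
  covered (9 px):
    . . . . . . . . . .
    . . . . . . . . . .
    . . . . . . . . . .
    . . . . . . . . . .
    . . . . . . X X . .
    . . . . . . X X . .
    . . . . . X X X . .
    . . . . . . . X X .
    . . . . . . . . . .
T1:
  2·area = 134  (B↔C swapped to make it positive)
  edge (7, 2)→(16, 0): d=(9,-2) top-left  bias=+0
  edge (16, 0)→(2, 18): d=(-14,18) right/bottom  bias=-1
  edge (2, 18)→(7, 2): d=(5,-16) top-left  bias=+0
    (6,0)@(13, 1): e=[3,40,91] → X
    (7,0)@(15, 1): e=[7,4,123] → X
    (8,0)@(17, 1): e=[11,-32,155] → .
    (3,1)@(7, 3): e=[9,120,5] → X
    (4,1)@(9, 3): e=[13,84,37] → X
    (5,1)@(11, 3): e=[17,48,69] → X
    (7,1)@(15, 3): e=[25,-24,133] → .
    (3,2)@(7, 5): e=[27,92,15] → X
    (6,2)@(13, 5): e=[39,-16,111] → .
    (3,3)@(7, 7): e=[45,64,25] → X
    (5,3)@(11, 7): e=[53,-8,89] → .
    (2,4)@(5, 9): e=[59,72,3] → X
    (4,4)@(9, 9): e=[67,0,67] → .  [on edge]
  covered (17 px):
    . . . . . . X X . .
    . . . X X X X . . .
    . . . X X X . . . .
    . . . X X . . . . .
    . . X X . . . . . .
    . . X X . . . . . .
    . . X . . . . . . .
    . X . . . . . . . .
    . . . . . . . . . .

Z-buffer (winner per pixel, '.' = empty):
  . . . . . . 1 1 . .
  . . . 1 1 1 1 . . .
  . . . 1 1 1 . . . .
  . . . 1 1 . . . . .
  . . 1 1 . . 0 0 . .
  . . 1 1 . . 0 0 . .
  . . 1 . . 0 0 0 . .
  . 1 . . . . . 0 0 .
  . . . . . . . . . .

Answer: 0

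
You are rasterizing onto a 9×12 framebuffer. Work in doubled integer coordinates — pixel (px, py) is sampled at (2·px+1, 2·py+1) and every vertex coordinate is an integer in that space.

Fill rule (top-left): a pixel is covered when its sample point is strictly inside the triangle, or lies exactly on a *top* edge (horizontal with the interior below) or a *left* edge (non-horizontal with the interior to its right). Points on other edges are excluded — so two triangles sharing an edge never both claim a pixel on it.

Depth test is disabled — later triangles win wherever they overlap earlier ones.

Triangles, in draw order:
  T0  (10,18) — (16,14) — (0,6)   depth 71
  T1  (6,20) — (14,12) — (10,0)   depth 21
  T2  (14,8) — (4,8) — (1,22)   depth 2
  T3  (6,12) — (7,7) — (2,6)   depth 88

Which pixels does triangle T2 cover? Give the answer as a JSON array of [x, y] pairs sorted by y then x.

T0:
  2·area = 112  (B↔C swapped to make it positive)
  edge (10, 18)→(0, 6): d=(-10,-12) top-left  bias=+0
  edge (0, 6)→(16, 14): d=(16,8) right/bottom  bias=-1
  edge (16, 14)→(10, 18): d=(-6,4) right/bottom  bias=-1
    (0,3)@(1, 7): e=[2,8,102] → X
    (1,3)@(3, 7): e=[26,-8,94] → .
    (0,4)@(1, 9): e=[-18,40,90] → .
    (1,4)@(3, 9): e=[6,24,82] → X
    (2,4)@(5, 9): e=[30,8,74] → X
    (3,4)@(7, 9): e=[54,-8,66] → .
    (1,5)@(3, 11): e=[-14,56,70] → .
    (2,5)@(5, 11): e=[10,40,62] → X
    (3,5)@(7, 11): e=[34,24,54] → X
    (4,5)@(9, 11): e=[58,8,46] → X
    (5,5)@(11, 11): e=[82,-8,38] → .
    (2,6)@(5, 13): e=[-10,72,50] → .
  covered (14 px):
    . . . . . . . . .
    . . . . . . . . .
    . . . . . . . . .
    X . . . . . . . .
    . X X . . . . . .
    . . X X X . . . .
    . . . X X X X . .
    . . . . X X X . .
    . . . . . X . . .
    . . . . . . . . .
    . . . . . . . . .
    . . . . . . . . .
T1:
  2·area = 128  (B↔C swapped to make it positive)
  edge (6, 20)→(10, 0): d=(4,-20) top-left  bias=+0
  edge (10, 0)→(14, 12): d=(4,12) right/bottom  bias=-1
  edge (14, 12)→(6, 20): d=(-8,8) right/bottom  bias=-1
    (5,1)@(11, 3): e=[32,0,96] → .  [on edge]
    (4,2)@(9, 5): e=[0,32,96] → X  [on edge]
    (5,2)@(11, 5): e=[40,8,80] → X
    (6,2)@(13, 5): e=[80,-16,64] → .
    (4,3)@(9, 7): e=[8,40,80] → X
    (6,3)@(13, 7): e=[88,-8,48] → .
    (4,4)@(9, 9): e=[16,48,64] → X
    (6,4)@(13, 9): e=[96,0,32] → .  [on edge]
    (8,4)@(17, 9): e=[176,-48,0] → .  [on edge]
    (4,5)@(9, 11): e=[24,56,48] → X
    (6,5)@(13, 11): e=[104,8,16] → X
    (7,5)@(15, 11): e=[144,-16,0] → .  [on edge]
    (6,6)@(13, 13): e=[112,16,0] → .  [on edge]
    (3,7)@(7, 15): e=[0,96,32] → X  [on edge]
    (5,7)@(11, 15): e=[80,48,0] → .  [on edge]
    (7,7)@(15, 15): e=[160,0,-32] → .  [on edge]
    (4,8)@(9, 17): e=[48,80,0] → .  [on edge]
    (3,9)@(7, 19): e=[16,112,0] → .  [on edge]
    (2,10)@(5, 21): e=[-16,144,0] → .  [on edge]
    (8,10)@(17, 21): e=[224,0,-96] → .  [on edge]
    (1,11)@(3, 23): e=[-48,176,0] → .  [on edge]
  covered (14 px):
    . . . . . . . . .
    . . . . . . . . .
    . . . . X X . . .
    . . . . X X . . .
    . . . . X X . . .
    . . . . X X X . .
    . . . . X X . . .
    . . . X X . . . .
    . . . X . . . . .
    . . . . . . . . .
    . . . . . . . . .
    . . . . . . . . .
T2:
  2·area = 140  (B↔C swapped to make it positive)
  edge (14, 8)→(1, 22): d=(-13,14) right/bottom  bias=-1
  edge (1, 22)→(4, 8): d=(3,-14) top-left  bias=+0
  edge (4, 8)→(14, 8): d=(10,0) top-left  bias=+0
    (2,4)@(5, 9): e=[113,17,10] → X
    (3,4)@(7, 9): e=[85,45,10] → X
    (4,4)@(9, 9): e=[57,73,10] → X
    (5,4)@(11, 9): e=[29,101,10] → X
    (6,4)@(13, 9): e=[1,129,10] → X
    (7,4)@(15, 9): e=[-27,157,10] → .
    (2,5)@(5, 11): e=[87,23,30] → X
    (6,5)@(13, 11): e=[-25,135,30] → .
    (1,6)@(3, 13): e=[89,1,50] → X
    (5,6)@(11, 13): e=[-23,113,50] → .
    (1,7)@(3, 15): e=[63,7,70] → X
    (4,7)@(9, 15): e=[-21,91,70] → .
  covered (19 px):
    . . . . . . . . .
    . . . . . . . . .
    . . . . . . . . .
    . . . . . . . . .
    . . X X X X X . .
    . . X X X X . . .
    . X X X X . . . .
    . X X X . . . . .
    . X X . . . . . .
    . X . . . . . . .
    . . . . . . . . .
    . . . . . . . . .
T3:
  2·area = 26  (B↔C swapped to make it positive)
  edge (6, 12)→(2, 6): d=(-4,-6) top-left  bias=+0
  edge (2, 6)→(7, 7): d=(5,1) right/bottom  bias=-1
  edge (7, 7)→(6, 12): d=(-1,5) right/bottom  bias=-1
    (1,3)@(3, 7): e=[2,4,20] → X
    (2,3)@(5, 7): e=[14,2,10] → X
    (3,3)@(7, 7): e=[26,0,0] → .  [on edge]
    (1,4)@(3, 9): e=[-6,14,18] → .
    (2,4)@(5, 9): e=[6,12,8] → X
    (3,4)@(7, 9): e=[18,10,-2] → .
    (8,4)@(17, 9): e=[78,0,-52] → .  [on edge]
    (2,5)@(5, 11): e=[-2,22,6] → .
    (2,8)@(5, 17): e=[-26,52,0] → .  [on edge]
  covered (3 px):
    . . . . . . . . .
    . . . . . . . . .
    . . . . . . . . .
    . X X . . . . . .
    . . X . . . . . .
    . . . . . . . . .
    . . . . . . . . .
    . . . . . . . . .
    . . . . . . . . .
    . . . . . . . . .
    . . . . . . . . .
    . . . . . . . . .

Result: [[2,4],[3,4],[4,4],[5,4],[6,4],[2,5],[3,5],[4,5],[5,5],[1,6],[2,6],[3,6],[4,6],[1,7],[2,7],[3,7],[1,8],[2,8],[1,9]]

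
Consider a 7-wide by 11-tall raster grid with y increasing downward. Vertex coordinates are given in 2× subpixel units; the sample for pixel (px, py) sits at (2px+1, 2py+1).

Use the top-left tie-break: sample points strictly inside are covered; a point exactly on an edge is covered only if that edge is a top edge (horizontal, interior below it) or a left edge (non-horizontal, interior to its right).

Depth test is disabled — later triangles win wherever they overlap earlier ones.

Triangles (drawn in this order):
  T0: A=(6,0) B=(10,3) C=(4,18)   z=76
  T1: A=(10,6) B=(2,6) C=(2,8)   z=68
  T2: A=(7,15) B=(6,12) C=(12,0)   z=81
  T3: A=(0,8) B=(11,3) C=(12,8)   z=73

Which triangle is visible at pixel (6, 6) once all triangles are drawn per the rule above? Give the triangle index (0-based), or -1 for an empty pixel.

T0:
  2·area = 78
  edge (6, 0)→(10, 3): d=(4,3) right/bottom  bias=-1
  edge (10, 3)→(4, 18): d=(-6,15) right/bottom  bias=-1
  edge (4, 18)→(6, 0): d=(2,-18) top-left  bias=+0
    (3,0)@(7, 1): e=[1,57,20] → █
    (4,0)@(9, 1): e=[-5,27,56] → ·
    (3,1)@(7, 3): e=[9,45,24] → █
    (4,1)@(9, 3): e=[3,15,60] → █
    (5,1)@(11, 3): e=[-3,-15,96] → ·
    (3,2)@(7, 5): e=[17,33,28] → █
    (5,2)@(11, 5): e=[5,-27,100] → ·
    (3,3)@(7, 7): e=[25,21,32] → █
    (4,3)@(9, 7): e=[19,-9,68] → ·
    (2,4)@(5, 9): e=[39,39,0] → █  [on edge]
    (4,4)@(9, 9): e=[27,-21,72] → ·
    (2,5)@(5, 11): e=[47,27,4] → █
  covered (11 px):
    · · · █ · · ·
    · · · █ █ · ·
    · · · █ █ · ·
    · · · █ · · ·
    · · █ █ · · ·
    · · █ · · · ·
    · · █ · · · ·
    · · █ · · · ·
    · · · · · · ·
    · · · · · · ·
    · · · · · · ·
T1:
  2·area = 16  (B↔C swapped to make it positive)
  edge (10, 6)→(2, 8): d=(-8,2) right/bottom  bias=-1
  edge (2, 8)→(2, 6): d=(0,-2) top-left  bias=+0
  edge (2, 6)→(10, 6): d=(8,0) top-left  bias=+0
    (1,3)@(3, 7): e=[6,2,8] → █
    (2,3)@(5, 7): e=[2,6,8] → █
    (3,3)@(7, 7): e=[-2,10,8] → ·
    (1,4)@(3, 9): e=[-10,2,24] → ·
    (2,4)@(5, 9): e=[-14,6,24] → ·
  covered (2 px):
    · · · · · · ·
    · · · · · · ·
    · · · · · · ·
    · █ █ · · · ·
    · · · · · · ·
    · · · · · · ·
    · · · · · · ·
    · · · · · · ·
    · · · · · · ·
    · · · · · · ·
    · · · · · · ·
T2:
  2·area = 30
  edge (7, 15)→(6, 12): d=(-1,-3) top-left  bias=+0
  edge (6, 12)→(12, 0): d=(6,-12) top-left  bias=+0
  edge (12, 0)→(7, 15): d=(-5,15) right/bottom  bias=-1
    (1,1)@(3, 3): e=[0,-90,120] → ·  [on edge]
    (5,1)@(11, 3): e=[24,6,0] → ·  [on edge]
    (4,3)@(9, 7): e=[14,6,10] → █
    (5,3)@(11, 7): e=[20,30,-20] → ·
    (2,4)@(5, 9): e=[0,-30,60] → ·  [on edge]
    (4,4)@(9, 9): e=[12,18,0] → ·  [on edge]
    (3,5)@(7, 11): e=[4,6,20] → █
    (4,5)@(9, 11): e=[10,30,-10] → ·
    (3,6)@(7, 13): e=[2,18,10] → █
    (4,6)@(9, 13): e=[8,42,-20] → ·
    (3,7)@(7, 15): e=[0,30,0] → ·  [on edge]
    (2,10)@(5, 21): e=[-12,42,0] → ·  [on edge]
    (4,10)@(9, 21): e=[0,90,-60] → ·  [on edge]
  covered (3 px):
    · · · · · · ·
    · · · · · · ·
    · · · · · · ·
    · · · · █ · ·
    · · · · · · ·
    · · · █ · · ·
    · · · █ · · ·
    · · · · · · ·
    · · · · · · ·
    · · · · · · ·
    · · · · · · ·
T3:
  2·area = 60
  edge (0, 8)→(11, 3): d=(11,-5) top-left  bias=+0
  edge (11, 3)→(12, 8): d=(1,5) right/bottom  bias=-1
  edge (12, 8)→(0, 8): d=(-12,0) right/bottom  bias=-1
    (5,1)@(11, 3): e=[0,0,60] → ·  [on edge]
    (3,2)@(7, 5): e=[2,22,36] → █
    (4,2)@(9, 5): e=[12,12,36] → █
    (5,2)@(11, 5): e=[22,2,36] → █
    (6,2)@(13, 5): e=[32,-8,36] → ·
    (1,3)@(3, 7): e=[4,44,12] → █
    (2,3)@(5, 7): e=[14,34,12] → █
    (6,3)@(13, 7): e=[54,-6,12] → ·
    (1,4)@(3, 9): e=[26,46,-12] → ·
    (2,4)@(5, 9): e=[36,36,-12] → ·
    (3,4)@(7, 9): e=[46,26,-12] → ·
    (4,4)@(9, 9): e=[56,16,-12] → ·
    (6,6)@(13, 13): e=[120,0,-60] → ·  [on edge]
  covered (8 px):
    · · · · · · ·
    · · · · · · ·
    · · · █ █ █ ·
    · █ █ █ █ █ ·
    · · · · · · ·
    · · · · · · ·
    · · · · · · ·
    · · · · · · ·
    · · · · · · ·
    · · · · · · ·
    · · · · · · ·

Z-buffer (winner per pixel, '.' = empty):
  . . . 0 . . .
  . . . 0 0 . .
  . . . 3 3 3 .
  . 3 3 3 3 3 .
  . . 0 0 . . .
  . . 0 2 . . .
  . . 0 2 . . .
  . . 0 . . . .
  . . . . . . .
  . . . . . . .
  . . . . . . .

Final: -1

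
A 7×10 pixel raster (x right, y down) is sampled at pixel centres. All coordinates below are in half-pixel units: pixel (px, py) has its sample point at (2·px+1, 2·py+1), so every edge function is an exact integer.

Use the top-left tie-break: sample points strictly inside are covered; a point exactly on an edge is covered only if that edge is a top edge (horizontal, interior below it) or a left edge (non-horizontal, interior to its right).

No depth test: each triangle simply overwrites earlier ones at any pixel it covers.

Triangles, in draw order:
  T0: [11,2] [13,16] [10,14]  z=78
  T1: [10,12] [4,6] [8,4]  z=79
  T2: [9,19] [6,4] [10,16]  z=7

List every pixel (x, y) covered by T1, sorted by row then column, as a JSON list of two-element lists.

T0:
  2·area = 38
  edge (11, 2)→(13, 16): d=(2,14) right/bottom  bias=-1
  edge (13, 16)→(10, 14): d=(-3,-2) top-left  bias=+0
  edge (10, 14)→(11, 2): d=(1,-12) top-left  bias=+0
    (5,1)@(11, 3): e=[2,35,1] → █
    (6,1)@(13, 3): e=[-26,39,25] → ·
    (5,2)@(11, 5): e=[6,29,3] → █
    (6,2)@(13, 5): e=[-22,33,27] → ·
    (5,3)@(11, 7): e=[10,23,5] → █
    (6,3)@(13, 7): e=[-18,27,29] → ·
    (5,4)@(11, 9): e=[14,17,7] → █
    (6,4)@(13, 9): e=[-14,21,31] → ·
    (5,5)@(11, 11): e=[18,11,9] → █
    (6,5)@(13, 11): e=[-10,15,33] → ·
    (5,6)@(11, 13): e=[22,5,11] → █
    (6,6)@(13, 13): e=[-6,9,35] → ·
  covered (6 px):
    · · · · · · ·
    · · · · · █ ·
    · · · · · █ ·
    · · · · · █ ·
    · · · · · █ ·
    · · · · · █ ·
    · · · · · █ ·
    · · · · · · ·
    · · · · · · ·
    · · · · · · ·
T1:
  2·area = 36
  edge (10, 12)→(4, 6): d=(-6,-6) top-left  bias=+0
  edge (4, 6)→(8, 4): d=(4,-2) top-left  bias=+0
  edge (8, 4)→(10, 12): d=(2,8) right/bottom  bias=-1
    (0,1)@(1, 3): e=[0,-18,54] → ·  [on edge]
    (1,2)@(3, 5): e=[0,-6,42] → ·  [on edge]
    (3,2)@(7, 5): e=[24,2,10] → █
    (4,2)@(9, 5): e=[36,6,-6] → ·
    (2,3)@(5, 7): e=[0,6,30] → █  [on edge]
    (4,3)@(9, 7): e=[24,14,-2] → ·
    (2,4)@(5, 9): e=[-12,14,34] → ·
    (3,4)@(7, 9): e=[0,18,18] → █  [on edge]
    (4,4)@(9, 9): e=[12,22,2] → █
    (5,4)@(11, 9): e=[24,26,-14] → ·
    (3,5)@(7, 11): e=[-12,26,22] → ·
    (4,5)@(9, 11): e=[0,30,6] → █  [on edge]
    (5,6)@(11, 13): e=[0,42,-6] → ·  [on edge]
    (6,7)@(13, 15): e=[0,54,-18] → ·  [on edge]
  covered (6 px):
    · · · · · · ·
    · · · · · · ·
    · · · █ · · ·
    · · █ █ · · ·
    · · · █ █ · ·
    · · · · █ · ·
    · · · · · · ·
    · · · · · · ·
    · · · · · · ·
    · · · · · · ·
T2:
  2·area = 24
  edge (9, 19)→(6, 4): d=(-3,-15) top-left  bias=+0
  edge (6, 4)→(10, 16): d=(4,12) right/bottom  bias=-1
  edge (10, 16)→(9, 19): d=(-1,3) right/bottom  bias=-1
    (2,0)@(5, 1): e=[-6,0,30] → ·  [on edge]
    (3,3)@(7, 7): e=[6,0,18] → ·  [on edge]
    (6,3)@(13, 7): e=[96,-72,0] → ·  [on edge]
    (3,4)@(7, 9): e=[0,8,16] → █  [on edge]
    (4,4)@(9, 9): e=[30,-16,10] → ·
    (3,5)@(7, 11): e=[-6,16,14] → ·
    (4,6)@(9, 13): e=[18,0,6] → ·  [on edge]
    (5,6)@(11, 13): e=[48,-24,0] → ·  [on edge]
    (4,7)@(9, 15): e=[12,8,4] → █
    (5,7)@(11, 15): e=[42,-16,-2] → ·
    (4,8)@(9, 17): e=[6,16,2] → █
    (5,8)@(11, 17): e=[36,-8,-4] → ·
    (4,9)@(9, 19): e=[0,24,0] → ·  [on edge]
    (5,9)@(11, 19): e=[30,0,-6] → ·  [on edge]
  covered (3 px):
    · · · · · · ·
    · · · · · · ·
    · · · · · · ·
    · · · · · · ·
    · · · █ · · ·
    · · · · · · ·
    · · · · · · ·
    · · · · █ · ·
    · · · · █ · ·
    · · · · · · ·

Answer: [[3,2],[2,3],[3,3],[3,4],[4,4],[4,5]]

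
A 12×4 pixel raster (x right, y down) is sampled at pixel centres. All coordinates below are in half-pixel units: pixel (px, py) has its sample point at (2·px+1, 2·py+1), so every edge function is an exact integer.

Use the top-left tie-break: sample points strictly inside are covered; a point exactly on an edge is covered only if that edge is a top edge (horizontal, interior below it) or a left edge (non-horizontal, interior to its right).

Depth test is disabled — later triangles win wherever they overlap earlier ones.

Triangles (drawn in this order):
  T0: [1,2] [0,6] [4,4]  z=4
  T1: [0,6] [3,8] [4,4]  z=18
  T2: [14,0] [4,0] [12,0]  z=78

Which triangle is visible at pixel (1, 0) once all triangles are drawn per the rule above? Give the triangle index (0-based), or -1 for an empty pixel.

T0:
  2·area = 14  (B↔C swapped to make it positive)
  edge (1, 2)→(4, 4): d=(3,2) right/bottom  bias=-1
  edge (4, 4)→(0, 6): d=(-4,2) right/bottom  bias=-1
  edge (0, 6)→(1, 2): d=(1,-4) top-left  bias=+0
    (0,1)@(1, 3): e=[3,10,1] → X
    (1,1)@(3, 3): e=[-1,6,9] → .
    (0,2)@(1, 5): e=[9,2,3] → X
    (1,2)@(3, 5): e=[5,-2,11] → .
    (0,3)@(1, 7): e=[15,-6,5] → .
  covered (2 px):
    . . . . . . . . . . . .
    X . . . . . . . . . . .
    X . . . . . . . . . . .
    . . . . . . . . . . . .
T1:
  2·area = 14  (B↔C swapped to make it positive)
  edge (0, 6)→(4, 4): d=(4,-2) top-left  bias=+0
  edge (4, 4)→(3, 8): d=(-1,4) right/bottom  bias=-1
  edge (3, 8)→(0, 6): d=(-3,-2) top-left  bias=+0
    (1,2)@(3, 5): e=[2,3,9] → X
    (2,2)@(5, 5): e=[6,-5,13] → .
    (1,3)@(3, 7): e=[10,1,3] → X
    (2,3)@(5, 7): e=[14,-7,7] → .
  covered (2 px):
    . . . . . . . . . . . .
    . . . . . . . . . . . .
    . X . . . . . . . . . .
    . X . . . . . . . . . .
T2:
  degenerate (2·area = 0) — covers nothing

Z-buffer (winner per pixel, '.' = empty):
  . . . . . . . . . . . .
  0 . . . . . . . . . . .
  0 1 . . . . . . . . . .
  . 1 . . . . . . . . . .

Final: -1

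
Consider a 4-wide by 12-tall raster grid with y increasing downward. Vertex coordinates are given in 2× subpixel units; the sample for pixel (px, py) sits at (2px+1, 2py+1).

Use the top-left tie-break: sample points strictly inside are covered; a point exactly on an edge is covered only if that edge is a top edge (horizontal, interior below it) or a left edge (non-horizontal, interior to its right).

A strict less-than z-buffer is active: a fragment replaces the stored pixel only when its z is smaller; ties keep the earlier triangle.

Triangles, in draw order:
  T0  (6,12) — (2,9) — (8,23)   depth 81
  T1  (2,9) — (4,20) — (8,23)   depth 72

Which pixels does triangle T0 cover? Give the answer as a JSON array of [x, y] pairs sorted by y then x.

T0:
  2·area = 38  (B↔C swapped to make it positive)
  edge (6, 12)→(8, 23): d=(2,11) right/bottom  bias=-1
  edge (8, 23)→(2, 9): d=(-6,-14) top-left  bias=+0
  edge (2, 9)→(6, 12): d=(4,3) right/bottom  bias=-1
    (1,5)@(3, 11): e=[31,2,5] → #
    (2,5)@(5, 11): e=[9,30,-1] → ·
    (1,6)@(3, 13): e=[35,-10,13] → ·
    (2,6)@(5, 13): e=[13,18,7] → #
    (3,6)@(7, 13): e=[-9,46,1] → ·
    (2,7)@(5, 15): e=[17,6,15] → #
    (3,7)@(7, 15): e=[-5,34,9] → ·
    (2,8)@(5, 17): e=[21,-6,23] → ·
    (3,9)@(7, 19): e=[3,10,25] → #
    (3,10)@(7, 21): e=[7,-2,33] → ·
  covered (4 px):
    · · · ·
    · · · ·
    · · · ·
    · · · ·
    · · · ·
    · # · ·
    · · # ·
    · · # ·
    · · · ·
    · · · #
    · · · ·
    · · · ·
T1:
  2·area = 38  (B↔C swapped to make it positive)
  edge (2, 9)→(8, 23): d=(6,14) right/bottom  bias=-1
  edge (8, 23)→(4, 20): d=(-4,-3) top-left  bias=+0
  edge (4, 20)→(2, 9): d=(-2,-11) top-left  bias=+0
    (1,6)@(3, 13): e=[10,25,3] → #
    (2,6)@(5, 13): e=[-18,31,25] → ·
    (1,7)@(3, 15): e=[22,17,-1] → ·
    (2,8)@(5, 17): e=[6,15,17] → #
    (3,8)@(7, 17): e=[-22,21,39] → ·
    (2,9)@(5, 19): e=[18,7,13] → #
    (3,9)@(7, 19): e=[-10,13,35] → ·
    (2,10)@(5, 21): e=[30,-1,9] → ·
    (3,10)@(7, 21): e=[2,5,31] → #
    (3,11)@(7, 23): e=[14,-3,27] → ·
  covered (4 px):
    · · · ·
    · · · ·
    · · · ·
    · · · ·
    · · · ·
    · · · ·
    · # · ·
    · · · ·
    · · # ·
    · · # ·
    · · · #
    · · · ·

Answer: [[1,5],[2,6],[2,7],[3,9]]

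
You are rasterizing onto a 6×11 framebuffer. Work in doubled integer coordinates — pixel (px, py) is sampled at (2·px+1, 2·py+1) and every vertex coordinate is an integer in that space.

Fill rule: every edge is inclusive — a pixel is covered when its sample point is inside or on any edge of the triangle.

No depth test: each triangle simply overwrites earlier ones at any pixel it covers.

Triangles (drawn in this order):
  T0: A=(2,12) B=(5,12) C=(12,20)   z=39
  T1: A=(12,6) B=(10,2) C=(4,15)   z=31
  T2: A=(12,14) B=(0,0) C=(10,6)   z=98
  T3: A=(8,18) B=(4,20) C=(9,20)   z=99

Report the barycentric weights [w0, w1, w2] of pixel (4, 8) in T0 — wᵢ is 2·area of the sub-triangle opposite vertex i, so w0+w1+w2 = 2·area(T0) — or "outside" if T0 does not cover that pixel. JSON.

T0:
  2·area = 24
  edge (2, 12)→(5, 12): d=(3,0) inclusive
  edge (5, 12)→(12, 20): d=(7,8) inclusive
  edge (12, 20)→(2, 12): d=(-10,-8) inclusive
    (2,6)@(5, 13): e=[3,7,14] → █
    (3,6)@(7, 13): e=[3,-9,30] → ·
    (2,7)@(5, 15): e=[9,21,-6] → ·
    (3,7)@(7, 15): e=[9,5,10] → █
    (4,7)@(9, 15): e=[9,-11,26] → ·
    (3,8)@(7, 17): e=[15,19,-10] → ·
    (4,8)@(9, 17): e=[15,3,6] → █
    (5,8)@(11, 17): e=[15,-13,22] → ·
    (4,9)@(9, 19): e=[21,17,-14] → ·
    (5,9)@(11, 19): e=[21,1,2] → █
    (5,10)@(11, 21): e=[27,15,-18] → ·
  covered (4 px):
    · · · · · ·
    · · · · · ·
    · · · · · ·
    · · · · · ·
    · · · · · ·
    · · · · · ·
    · · █ · · ·
    · · · █ · ·
    · · · · █ ·
    · · · · · █
    · · · · · ·
T1:
  2·area = 50  (B↔C swapped to make it positive)
  edge (12, 6)→(4, 15): d=(-8,9) inclusive
  edge (4, 15)→(10, 2): d=(6,-13) inclusive
  edge (10, 2)→(12, 6): d=(2,4) inclusive
    (4,2)@(9, 5): e=[35,5,10] → █
    (5,2)@(11, 5): e=[17,31,2] → █
    (4,3)@(9, 7): e=[19,17,14] → █
    (3,4)@(7, 9): e=[21,3,26] → █
    (5,4)@(11, 9): e=[-15,55,10] → ·
    (3,5)@(7, 11): e=[5,15,30] → █
    (4,5)@(9, 11): e=[-13,41,22] → ·
    (2,6)@(5, 13): e=[7,1,42] → █
    (3,6)@(7, 13): e=[-11,27,34] → ·
    (2,7)@(5, 15): e=[-9,13,46] → ·
  covered (8 px):
    · · · · · ·
    · · · · · ·
    · · · · █ █
    · · · · █ █
    · · · █ █ ·
    · · · █ · ·
    · · █ · · ·
    · · · · · ·
    · · · · · ·
    · · · · · ·
    · · · · · ·
T2:
  2·area = 68
  edge (12, 14)→(0, 0): d=(-12,-14) inclusive
  edge (0, 0)→(10, 6): d=(10,6) inclusive
  edge (10, 6)→(12, 14): d=(2,8) inclusive
    (0,0)@(1, 1): e=[2,4,62] → █
    (1,0)@(3, 1): e=[30,-8,46] → ·
    (0,1)@(1, 3): e=[-22,24,66] → ·
    (1,1)@(3, 3): e=[6,12,50] → █
    (2,1)@(5, 3): e=[34,0,34] → █  [on edge]
    (3,1)@(7, 3): e=[62,-12,18] → ·
    (1,2)@(3, 5): e=[-18,32,54] → ·
    (2,2)@(5, 5): e=[10,20,38] → █
    (3,2)@(7, 5): e=[38,8,22] → █
    (4,2)@(9, 5): e=[66,-4,6] → ·
    (2,3)@(5, 7): e=[-14,40,42] → ·
    (3,3)@(7, 7): e=[14,28,26] → █
  covered (9 px):
    █ · · · · ·
    · █ █ · · ·
    · · █ █ · ·
    · · · █ █ ·
    · · · · █ ·
    · · · · · █
    · · · · · ·
    · · · · · ·
    · · · · · ·
    · · · · · ·
    · · · · · ·
T3:
  2·area = 10  (B↔C swapped to make it positive)
  edge (8, 18)→(9, 20): d=(1,2) inclusive
  edge (9, 20)→(4, 20): d=(-5,0) inclusive
  edge (4, 20)→(8, 18): d=(4,-2) inclusive
    (3,9)@(7, 19): e=[3,5,2] → █
    (4,9)@(9, 19): e=[-1,5,6] → ·
    (3,10)@(7, 21): e=[5,-5,10] → ·
  covered (1 px):
    · · · · · ·
    · · · · · ·
    · · · · · ·
    · · · · · ·
    · · · · · ·
    · · · · · ·
    · · · · · ·
    · · · · · ·
    · · · · · ·
    · · · █ · ·
    · · · · · ·

Result: [3,6,15]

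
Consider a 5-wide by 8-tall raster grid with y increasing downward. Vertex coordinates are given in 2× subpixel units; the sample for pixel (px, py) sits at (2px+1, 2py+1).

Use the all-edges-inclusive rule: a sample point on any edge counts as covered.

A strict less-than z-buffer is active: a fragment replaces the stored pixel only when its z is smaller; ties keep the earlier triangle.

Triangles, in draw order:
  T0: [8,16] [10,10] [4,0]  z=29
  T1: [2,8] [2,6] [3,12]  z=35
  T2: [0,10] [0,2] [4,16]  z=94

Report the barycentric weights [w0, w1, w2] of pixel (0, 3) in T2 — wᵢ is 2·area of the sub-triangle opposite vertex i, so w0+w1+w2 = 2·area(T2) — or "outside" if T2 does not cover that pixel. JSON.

T0:
  2·area = 56  (B↔C swapped to make it positive)
  edge (8, 16)→(4, 0): d=(-4,-16) inclusive
  edge (4, 0)→(10, 10): d=(6,10) inclusive
  edge (10, 10)→(8, 16): d=(-2,6) inclusive
    (2,1)@(5, 3): e=[4,8,44] → #
    (3,1)@(7, 3): e=[36,-12,32] → ·
    (2,2)@(5, 5): e=[-4,20,40] → ·
    (3,2)@(7, 5): e=[28,0,28] → #  [on edge]
    (4,2)@(9, 5): e=[60,-20,16] → ·
    (3,3)@(7, 7): e=[20,12,24] → #
    (4,3)@(9, 7): e=[52,-8,12] → ·
    (3,4)@(7, 9): e=[12,24,20] → #
    (4,4)@(9, 9): e=[44,4,8] → #
    (3,5)@(7, 11): e=[4,36,16] → #
    (3,6)@(7, 13): e=[-4,48,12] → ·
    (4,6)@(9, 13): e=[28,28,0] → #  [on edge]
  covered (8 px):
    · · · · ·
    · · # · ·
    · · · # ·
    · · · # ·
    · · · # #
    · · · # #
    · · · · #
    · · · · ·
T1:
  2·area = 2
  edge (2, 8)→(2, 6): d=(0,-2) inclusive
  edge (2, 6)→(3, 12): d=(1,6) inclusive
  edge (3, 12)→(2, 8): d=(-1,-4) inclusive
  covered (0 px):
    · · · · ·
    · · · · ·
    · · · · ·
    · · · · ·
    · · · · ·
    · · · · ·
    · · · · ·
    · · · · ·
T2:
  2·area = 32
  edge (0, 10)→(0, 2): d=(0,-8) inclusive
  edge (0, 2)→(4, 16): d=(4,14) inclusive
  edge (4, 16)→(0, 10): d=(-4,-6) inclusive
    (0,3)@(1, 7): e=[8,6,18] → #
    (1,3)@(3, 7): e=[24,-22,30] → ·
    (0,4)@(1, 9): e=[8,14,10] → #
    (1,4)@(3, 9): e=[24,-14,22] → ·
    (0,5)@(1, 11): e=[8,22,2] → #
    (1,5)@(3, 11): e=[24,-6,14] → ·
    (0,6)@(1, 13): e=[8,30,-6] → ·
    (1,6)@(3, 13): e=[24,2,6] → #
    (2,6)@(5, 13): e=[40,-26,18] → ·
    (1,7)@(3, 15): e=[24,10,-2] → ·
  covered (4 px):
    · · · · ·
    · · · · ·
    · · · · ·
    # · · · ·
    # · · · ·
    # · · · ·
    · # · · ·
    · · · · ·

Final: [6,18,8]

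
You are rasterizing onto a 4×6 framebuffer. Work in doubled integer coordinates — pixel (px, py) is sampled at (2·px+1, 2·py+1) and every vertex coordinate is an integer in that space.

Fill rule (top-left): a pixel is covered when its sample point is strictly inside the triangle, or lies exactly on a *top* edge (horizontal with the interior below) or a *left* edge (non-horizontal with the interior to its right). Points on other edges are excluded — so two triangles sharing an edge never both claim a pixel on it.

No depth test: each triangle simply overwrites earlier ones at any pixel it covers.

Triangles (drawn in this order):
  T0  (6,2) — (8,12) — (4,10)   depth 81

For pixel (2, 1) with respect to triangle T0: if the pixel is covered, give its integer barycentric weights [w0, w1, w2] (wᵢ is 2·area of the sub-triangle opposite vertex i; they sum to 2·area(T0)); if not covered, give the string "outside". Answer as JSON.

T0:
  2·area = 36
  edge (6, 2)→(8, 12): d=(2,10) right/bottom  bias=-1
  edge (8, 12)→(4, 10): d=(-4,-2) top-left  bias=+0
  edge (4, 10)→(6, 2): d=(2,-8) top-left  bias=+0
    (2,3)@(5, 7): e=[20,14,2] → #
    (3,3)@(7, 7): e=[0,18,18] → ·  [on edge]
    (2,4)@(5, 9): e=[24,6,6] → #
    (3,4)@(7, 9): e=[4,10,22] → #
    (2,5)@(5, 11): e=[28,-2,10] → ·
    (3,5)@(7, 11): e=[8,2,26] → #
  covered (4 px):
    · · · ·
    · · · ·
    · · · ·
    · · # ·
    · · # #
    · · · #

Result: "outside"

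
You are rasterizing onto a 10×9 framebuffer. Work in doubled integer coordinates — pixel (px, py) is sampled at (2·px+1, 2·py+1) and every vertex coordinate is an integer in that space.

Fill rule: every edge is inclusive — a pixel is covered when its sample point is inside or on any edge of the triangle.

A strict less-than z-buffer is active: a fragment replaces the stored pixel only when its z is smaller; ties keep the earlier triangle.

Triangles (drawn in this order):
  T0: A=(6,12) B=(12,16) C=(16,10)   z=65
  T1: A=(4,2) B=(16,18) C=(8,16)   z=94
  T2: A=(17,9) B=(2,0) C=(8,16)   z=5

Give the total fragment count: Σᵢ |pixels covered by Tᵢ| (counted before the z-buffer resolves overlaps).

T0:
  2·area = 52  (B↔C swapped to make it positive)
  edge (6, 12)→(16, 10): d=(10,-2) inclusive
  edge (16, 10)→(12, 16): d=(-4,6) inclusive
  edge (12, 16)→(6, 12): d=(-6,-4) inclusive
    (5,5)@(11, 11): e=[0,26,26] → #  [on edge]
    (6,5)@(13, 11): e=[4,14,34] → #
    (7,5)@(15, 11): e=[8,2,42] → #
    (8,5)@(17, 11): e=[12,-10,50] → ·
    (0,6)@(1, 13): e=[0,78,-26] → ·  [on edge]
    (4,6)@(9, 13): e=[16,30,6] → #
    (7,6)@(15, 13): e=[28,-6,30] → ·
    (4,7)@(9, 15): e=[36,22,-6] → ·
    (5,7)@(11, 15): e=[40,10,2] → #
    (6,7)@(13, 15): e=[44,-2,10] → ·
    (5,8)@(11, 17): e=[60,2,-10] → ·
  covered (7 px):
    · · · · · · · · · ·
    · · · · · · · · · ·
    · · · · · · · · · ·
    · · · · · · · · · ·
    · · · · · · · · · ·
    · · · · · # # # · ·
    · · · · # # # · · ·
    · · · · · # · · · ·
    · · · · · · · · · ·
T1:
  2·area = 104
  edge (4, 2)→(16, 18): d=(12,16) inclusive
  edge (16, 18)→(8, 16): d=(-8,-2) inclusive
  edge (8, 16)→(4, 2): d=(-4,-14) inclusive
    (2,2)@(5, 5): e=[20,82,2] → #
    (3,2)@(7, 5): e=[-12,86,30] → ·
    (2,3)@(5, 7): e=[44,66,-6] → ·
    (3,3)@(7, 7): e=[12,70,22] → #
    (4,3)@(9, 7): e=[-20,74,50] → ·
    (3,4)@(7, 9): e=[36,54,14] → #
    (4,4)@(9, 9): e=[4,58,42] → #
    (5,4)@(11, 9): e=[-28,62,70] → ·
    (3,5)@(7, 11): e=[60,38,6] → #
    (5,5)@(11, 11): e=[-4,46,62] → ·
    (3,6)@(7, 13): e=[84,22,-2] → ·
    (4,6)@(9, 13): e=[52,26,26] → #
  covered (13 px):
    · · · · · · · · · ·
    · · · · · · · · · ·
    · · # · · · · · · ·
    · · · # · · · · · ·
    · · · # # · · · · ·
    · · · # # · · · · ·
    · · · · # # · · · ·
    · · · · # # # · · ·
    · · · · · · # # · ·
T2:
  2·area = 186  (B↔C swapped to make it positive)
  edge (17, 9)→(8, 16): d=(-9,7) inclusive
  edge (8, 16)→(2, 0): d=(-6,-16) inclusive
  edge (2, 0)→(17, 9): d=(15,9) inclusive
    (1,0)@(3, 1): e=[170,10,6] → #
    (2,0)@(5, 1): e=[156,42,-12] → ·
    (1,1)@(3, 3): e=[152,-2,36] → ·
    (2,1)@(5, 3): e=[138,30,18] → #
    (3,1)@(7, 3): e=[124,62,0] → #  [on edge]
    (4,1)@(9, 3): e=[110,94,-18] → ·
    (2,2)@(5, 5): e=[120,18,48] → #
    (4,2)@(9, 5): e=[92,82,12] → #
    (5,2)@(11, 5): e=[78,114,-6] → ·
    (2,3)@(5, 7): e=[102,6,78] → #
    (5,3)@(11, 7): e=[60,102,24] → #
    (6,3)@(13, 7): e=[46,134,6] → #
    (8,4)@(17, 9): e=[0,186,0] → #  [on edge]
  covered (25 px):
    · # · · · · · · · ·
    · · # # · · · · · ·
    · · # # # · · · · ·
    · · # # # # # · · ·
    · · · # # # # # # ·
    · · · # # # # · · ·
    · · · # # # · · · ·
    · · · · # · · · · ·
    · · · · · · · · · ·

Final: 45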